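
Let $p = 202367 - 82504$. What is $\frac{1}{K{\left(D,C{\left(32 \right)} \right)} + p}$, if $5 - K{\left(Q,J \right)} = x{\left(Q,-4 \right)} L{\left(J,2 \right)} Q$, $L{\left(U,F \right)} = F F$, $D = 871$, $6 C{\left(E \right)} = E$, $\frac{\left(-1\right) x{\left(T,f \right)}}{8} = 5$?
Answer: $\frac{1}{259228} \approx 3.8576 \cdot 10^{-6}$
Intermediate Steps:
$x{\left(T,f \right)} = -40$ ($x{\left(T,f \right)} = \left(-8\right) 5 = -40$)
$C{\left(E \right)} = \frac{E}{6}$
$L{\left(U,F \right)} = F^{2}$
$p = 119863$
$K{\left(Q,J \right)} = 5 + 160 Q$ ($K{\left(Q,J \right)} = 5 - - 40 \cdot 2^{2} Q = 5 - \left(-40\right) 4 Q = 5 - - 160 Q = 5 + 160 Q$)
$\frac{1}{K{\left(D,C{\left(32 \right)} \right)} + p} = \frac{1}{\left(5 + 160 \cdot 871\right) + 119863} = \frac{1}{\left(5 + 139360\right) + 119863} = \frac{1}{139365 + 119863} = \frac{1}{259228}$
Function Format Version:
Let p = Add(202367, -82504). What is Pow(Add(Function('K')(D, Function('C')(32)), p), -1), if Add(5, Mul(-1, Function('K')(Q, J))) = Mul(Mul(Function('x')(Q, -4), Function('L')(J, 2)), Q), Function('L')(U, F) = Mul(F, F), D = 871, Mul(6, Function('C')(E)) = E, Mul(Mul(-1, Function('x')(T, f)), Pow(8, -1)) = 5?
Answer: Rational(1, 259228) ≈ 3.8576e-6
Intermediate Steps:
Function('x')(T, f) = -40 (Function('x')(T, f) = Mul(-8, 5) = -40)
Function('C')(E) = Mul(Rational(1, 6), E)
Function('L')(U, F) = Pow(F, 2)
p = 119863
Function('K')(Q, J) = Add(5, Mul(160, Q)) (Function('K')(Q, J) = Add(5, Mul(-1, Mul(Mul(-40, Pow(2, 2)), Q))) = Add(5, Mul(-1, Mul(Mul(-40, 4), Q))) = Add(5, Mul(-1, Mul(-160, Q))) = Add(5, Mul(160, Q)))
Pow(Add(Function('K')(D, Function('C')(32)), p), -1) = Pow(Add(Add(5, Mul(160, 871)), 119863), -1) = Pow(Add(Add(5, 139360), 119863), -1) = Pow(Add(139365, 119863), -1) = Pow(259228, -1) = Rational(1, 259228)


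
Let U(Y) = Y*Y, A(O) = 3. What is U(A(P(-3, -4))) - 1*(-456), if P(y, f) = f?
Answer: 465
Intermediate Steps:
U(Y) = Y²
U(A(P(-3, -4))) - 1*(-456) = 3² - 1*(-456) = 9 + 456 = 465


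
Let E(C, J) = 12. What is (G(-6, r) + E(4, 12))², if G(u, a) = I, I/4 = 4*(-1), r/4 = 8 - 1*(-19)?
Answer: 16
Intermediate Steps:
r = 108 (r = 4*(8 - 1*(-19)) = 4*(8 + 19) = 4*27 = 108)
I = -16 (I = 4*(4*(-1)) = 4*(-4) = -16)
G(u, a) = -16
(G(-6, r) + E(4, 12))² = (-16 + 12)² = (-4)² = 16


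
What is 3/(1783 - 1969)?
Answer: -1/62 ≈ -0.016129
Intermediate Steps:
3/(1783 - 1969) = 3/(-186) = -1/186*3 = -1/62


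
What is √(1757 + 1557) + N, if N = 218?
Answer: 218 + √3314 ≈ 275.57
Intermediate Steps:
√(1757 + 1557) + N = √(1757 + 1557) + 218 = √3314 + 218 = 218 + √3314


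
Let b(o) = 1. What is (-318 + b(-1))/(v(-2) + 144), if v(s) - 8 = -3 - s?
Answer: -317/151 ≈ -2.0993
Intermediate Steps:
v(s) = 5 - s (v(s) = 8 + (-3 - s) = 5 - s)
(-318 + b(-1))/(v(-2) + 144) = (-318 + 1)/((5 - 1*(-2)) + 144) = -317/((5 + 2) + 144) = -317/(7 + 144) = -317/151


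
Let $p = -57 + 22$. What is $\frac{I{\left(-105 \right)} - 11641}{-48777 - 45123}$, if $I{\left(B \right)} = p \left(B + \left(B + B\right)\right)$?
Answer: $\frac{154}{23475} \approx 0.0065602$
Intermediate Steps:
$p = -35$
$I{\left(B \right)} = - 105 B$ ($I{\left(B \right)} = - 35 \left(B + \left(B + B\right)\right) = - 35 \left(B + 2 B\right) = - 35 \cdot 3 B = - 105 B$)
$\frac{I{\left(-105 \right)} - 11641}{-48777 - 45123} = \frac{\left(-105\right) \left(-105\right) - 11641}{-48777 - 45123} = \frac{11025 - 11641}{-93900} = \left(-616\right) \left(- \frac{1}{93900}\right) = \frac{154}{23475}$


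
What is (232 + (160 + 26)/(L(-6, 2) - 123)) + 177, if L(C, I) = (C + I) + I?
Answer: 50939/125 ≈ 407.51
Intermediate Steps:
L(C, I) = C + 2*I
(232 + (160 + 26)/(L(-6, 2) - 123)) + 177 = (232 + (160 + 26)/((-6 + 2*2) - 123)) + 177 = (232 + 186/((-6 + 4) - 123)) + 177 = (232 + 186/(-2 - 123)) + 177 = (232 + 186/(-125)) + 177 = (232 + 186*(-1/125)) + 177 = (232 - 186/125) + 177 = 28814/125 + 177 = 50939/125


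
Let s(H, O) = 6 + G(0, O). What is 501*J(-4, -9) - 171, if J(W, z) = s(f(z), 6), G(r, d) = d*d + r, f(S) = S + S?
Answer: 20871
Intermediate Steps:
f(S) = 2*S
G(r, d) = r + d² (G(r, d) = d² + r = r + d²)
s(H, O) = 6 + O² (s(H, O) = 6 + (0 + O²) = 6 + O²)
J(W, z) = 42 (J(W, z) = 6 + 6² = 6 + 36 = 42)
501*J(-4, -9) - 171 = 501*42 - 171 = 21042 - 171 = 20871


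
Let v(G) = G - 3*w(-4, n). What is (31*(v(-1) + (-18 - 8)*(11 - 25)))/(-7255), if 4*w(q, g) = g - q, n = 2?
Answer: -22227/14510 ≈ -1.5318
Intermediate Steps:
w(q, g) = -q/4 + g/4 (w(q, g) = (g - q)/4 = -q/4 + g/4)
v(G) = -9/2 + G (v(G) = G - 3*(-1/4*(-4) + (1/4)*2) = G - 3*(1 + 1/2) = G - 3*3/2 = G - 9/2 = -9/2 + G)
(31*(v(-1) + (-18 - 8)*(11 - 25)))/(-7255) = (31*((-9/2 - 1) + (-18 - 8)*(11 - 25)))/(-7255) = (31*(-11/2 - 26*(-14)))*(-1/7255) = (31*(-11/2 + 364))*(-1/7255) = (31*(717/2))*(-1/7255) = (22227/2)*(-1/7255) = -22227/14510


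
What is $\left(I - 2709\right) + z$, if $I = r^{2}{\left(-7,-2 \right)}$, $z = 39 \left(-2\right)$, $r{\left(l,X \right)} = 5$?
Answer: $-2762$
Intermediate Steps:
$z = -78$
$I = 25$ ($I = 5^{2} = 25$)
$\left(I - 2709\right) + z = \left(25 - 2709\right) - 78 = -2684 - 78 = -2762$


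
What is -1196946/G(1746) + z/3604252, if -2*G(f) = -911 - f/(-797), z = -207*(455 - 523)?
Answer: -1719164314349613/652658853223 ≈ -2634.1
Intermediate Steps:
z = 14076 (z = -207*(-68) = 14076)
G(f) = 911/2 - f/1594 (G(f) = -(-911 - f/(-797))/2 = -(-911 - f*(-1)/797)/2 = -(-911 - (-1)*f/797)/2 = -(-911 + f/797)/2 = 911/2 - f/1594)
-1196946/G(1746) + z/3604252 = -1196946/(911/2 - 1/1594*1746) + 14076/3604252 = -1196946/(911/2 - 873/797) + 14076*(1/3604252) = -1196946/724321/1594 + 3519/901063 = -1196946*1594/724321 + 3519/901063 = -1907931924/724321 + 3519/901063 = -1719164314349613/652658853223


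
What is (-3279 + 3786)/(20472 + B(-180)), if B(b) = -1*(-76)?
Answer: 507/20548 ≈ 0.024674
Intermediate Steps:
B(b) = 76
(-3279 + 3786)/(20472 + B(-180)) = (-3279 + 3786)/(20472 + 76) = 507/20548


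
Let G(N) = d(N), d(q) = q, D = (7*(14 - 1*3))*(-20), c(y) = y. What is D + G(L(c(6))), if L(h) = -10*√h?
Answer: -1540 - 10*√6 ≈ -1564.5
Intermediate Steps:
D = -1540 (D = (7*(14 - 3))*(-20) = (7*11)*(-20) = 77*(-20) = -1540)
G(N) = N
D + G(L(c(6))) = -1540 - 10*√6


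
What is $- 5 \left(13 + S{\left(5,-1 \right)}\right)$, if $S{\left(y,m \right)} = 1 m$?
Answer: $-60$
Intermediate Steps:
$S{\left(y,m \right)} = m$
$- 5 \left(13 + S{\left(5,-1 \right)}\right) = - 5 \left(13 - 1\right) = \left(-5\right) 12 = -60$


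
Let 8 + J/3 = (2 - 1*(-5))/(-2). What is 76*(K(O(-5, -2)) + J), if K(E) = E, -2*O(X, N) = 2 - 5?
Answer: -2508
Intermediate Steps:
O(X, N) = 3/2 (O(X, N) = -(2 - 5)/2 = -½*(-3) = 3/2)
J = -69/2 (J = -24 + 3*((2 - 1*(-5))/(-2)) = -24 + 3*((2 + 5)*(-½)) = -24 + 3*(7*(-½)) = -24 + 3*(-7/2) = -24 - 21/2 = -69/2 ≈ -34.500)
76*(K(O(-5, -2)) + J) = 76*(3/2 - 69/2) = 76*(-33) = -2508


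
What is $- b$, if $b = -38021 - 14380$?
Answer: $52401$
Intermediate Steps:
$b = -52401$
$- b = \left(-1\right) \left(-52401\right) = 52401$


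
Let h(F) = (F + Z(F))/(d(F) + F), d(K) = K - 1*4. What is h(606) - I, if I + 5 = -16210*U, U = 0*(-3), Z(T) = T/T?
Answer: 6647/1208 ≈ 5.5025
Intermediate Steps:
d(K) = -4 + K (d(K) = K - 4 = -4 + K)
Z(T) = 1
U = 0
h(F) = (1 + F)/(-4 + 2*F) (h(F) = (F + 1)/((-4 + F) + F) = (1 + F)/(-4 + 2*F))
I = -5 (I = -5 - 16210*0 = -5 + 0 = -5)
h(606) - I = (1 + 606)/(2*(-2 + 606)) - 1*(-5) = (½)*607/604 + 5 = (½)*(1/604)*607 + 5 = 607/1208 + 5 = 6647/1208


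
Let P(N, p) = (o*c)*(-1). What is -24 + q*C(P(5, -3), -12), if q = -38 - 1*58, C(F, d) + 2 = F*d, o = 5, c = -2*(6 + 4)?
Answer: 115368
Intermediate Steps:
c = -20 (c = -2*10 = -20)
P(N, p) = 100 (P(N, p) = (5*(-20))*(-1) = -100*(-1) = 100)
C(F, d) = -2 + F*d
q = -96 (q = -38 - 58 = -96)
-24 + q*C(P(5, -3), -12) = -24 - 96*(-2 + 100*(-12)) = -24 - 96*(-2 - 1200) = -24 - 96*(-1202) = -24 + 115392 = 115368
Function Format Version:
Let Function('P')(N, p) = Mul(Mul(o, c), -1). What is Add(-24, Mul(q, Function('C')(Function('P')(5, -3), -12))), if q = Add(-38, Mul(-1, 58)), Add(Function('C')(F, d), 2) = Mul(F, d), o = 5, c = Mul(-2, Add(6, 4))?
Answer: 115368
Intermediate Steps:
c = -20 (c = Mul(-2, 10) = -20)
Function('P')(N, p) = 100 (Function('P')(N, p) = Mul(Mul(5, -20), -1) = Mul(-100, -1) = 100)
Function('C')(F, d) = Add(-2, Mul(F, d))
q = -96 (q = Add(-38, -58) = -96)
Add(-24, Mul(q, Function('C')(Function('P')(5, -3), -12))) = Add(-24, Mul(-96, Add(-2, Mul(100, -12)))) = Add(-24, Mul(-96, Add(-2, -1200))) = Add(-24, Mul(-96, -1202)) = Add(-24, 115392) = 115368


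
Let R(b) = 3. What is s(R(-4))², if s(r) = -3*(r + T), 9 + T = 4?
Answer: 36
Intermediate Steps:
T = -5 (T = -9 + 4 = -5)
s(r) = 15 - 3*r (s(r) = -3*(r - 5) = -3*(-5 + r) = 15 - 3*r)
s(R(-4))² = (15 - 3*3)² = (15 - 9)² = 6² = 36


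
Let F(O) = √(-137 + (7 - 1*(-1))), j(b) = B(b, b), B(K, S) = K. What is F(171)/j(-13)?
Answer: -I*√129/13 ≈ -0.87368*I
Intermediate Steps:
j(b) = b
F(O) = I*√129 (F(O) = √(-137 + (7 + 1)) = √(-137 + 8) = √(-129) = I*√129)
F(171)/j(-13) = (I*√129)/(-13) = (I*√129)*(-1/13) = -I*√129/13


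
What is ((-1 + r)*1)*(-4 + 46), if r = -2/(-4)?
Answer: -21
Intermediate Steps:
r = 1/2 (r = -2*(-1/4) = 1/2 ≈ 0.50000)
((-1 + r)*1)*(-4 + 46) = ((-1 + 1/2)*1)*(-4 + 46) = -1/2*1*42 = -1/2*42 = -21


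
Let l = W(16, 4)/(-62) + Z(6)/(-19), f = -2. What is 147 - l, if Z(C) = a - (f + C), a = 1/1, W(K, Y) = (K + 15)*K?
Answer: 2942/19 ≈ 154.84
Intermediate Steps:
W(K, Y) = K*(15 + K) (W(K, Y) = (15 + K)*K = K*(15 + K))
a = 1
Z(C) = 3 - C (Z(C) = 1 - (-2 + C) = 1 + (2 - C) = 3 - C)
l = -149/19 (l = (16*(15 + 16))/(-62) + (3 - 1*6)/(-19) = (16*31)*(-1/62) + (3 - 6)*(-1/19) = 496*(-1/62) - 3*(-1/19) = -8 + 3/19 = -149/19 ≈ -7.8421)
147 - l = 147 - 1*(-149/19) = 147 + 149/19 = 2942/19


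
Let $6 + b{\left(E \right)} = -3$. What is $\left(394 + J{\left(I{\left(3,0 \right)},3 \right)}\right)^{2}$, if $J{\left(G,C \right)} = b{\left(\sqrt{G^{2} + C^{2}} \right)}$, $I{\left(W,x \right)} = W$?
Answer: $148225$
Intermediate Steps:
$b{\left(E \right)} = -9$ ($b{\left(E \right)} = -6 - 3 = -9$)
$J{\left(G,C \right)} = -9$
$\left(394 + J{\left(I{\left(3,0 \right)},3 \right)}\right)^{2} = \left(394 - 9\right)^{2} = 385^{2} = 148225$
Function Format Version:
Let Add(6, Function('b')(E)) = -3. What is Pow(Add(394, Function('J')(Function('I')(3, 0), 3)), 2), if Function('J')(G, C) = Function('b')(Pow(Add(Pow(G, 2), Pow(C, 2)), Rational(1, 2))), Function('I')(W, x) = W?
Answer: 148225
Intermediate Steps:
Function('b')(E) = -9 (Function('b')(E) = Add(-6, -3) = -9)
Function('J')(G, C) = -9
Pow(Add(394, Function('J')(Function('I')(3, 0), 3)), 2) = Pow(Add(394, -9), 2) = Pow(385, 2) = 148225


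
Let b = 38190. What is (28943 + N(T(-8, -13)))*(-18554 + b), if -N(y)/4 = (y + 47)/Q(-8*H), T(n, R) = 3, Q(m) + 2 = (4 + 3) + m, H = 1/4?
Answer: 1701047044/3 ≈ 5.6702e+8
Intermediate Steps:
H = ¼ (H = 1*(¼) = ¼ ≈ 0.25000)
Q(m) = 5 + m (Q(m) = -2 + ((4 + 3) + m) = -2 + (7 + m) = 5 + m)
N(y) = -188/3 - 4*y/3 (N(y) = -4*(y + 47)/(5 - 8*¼) = -4*(47 + y)/(5 - 2) = -4*(47 + y)/3 = -4*(47/3 + y/3) = -188/3 - 4*y/3)
(28943 + N(T(-8, -13)))*(-18554 + b) = (28943 + (-188/3 - 4/3*3))*(-18554 + 38190) = (28943 + (-188/3 - 4))*19636 = (28943 - 200/3)*19636 = (86629/3)*19636 = 1701047044/3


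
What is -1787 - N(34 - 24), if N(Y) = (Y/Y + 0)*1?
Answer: -1788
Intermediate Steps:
N(Y) = 1 (N(Y) = (1 + 0)*1 = 1*1 = 1)
-1787 - N(34 - 24) = -1787 - 1*1 = -1787 - 1 = -1788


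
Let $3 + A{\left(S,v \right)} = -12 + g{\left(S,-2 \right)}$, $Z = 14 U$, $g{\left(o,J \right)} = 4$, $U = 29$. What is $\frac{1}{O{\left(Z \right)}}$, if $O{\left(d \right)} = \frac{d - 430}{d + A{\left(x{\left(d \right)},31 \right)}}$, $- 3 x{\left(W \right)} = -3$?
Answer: $- \frac{395}{24} \approx -16.458$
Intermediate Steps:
$x{\left(W \right)} = 1$ ($x{\left(W \right)} = \left(- \frac{1}{3}\right) \left(-3\right) = 1$)
$Z = 406$ ($Z = 14 \cdot 29 = 406$)
$A{\left(S,v \right)} = -11$ ($A{\left(S,v \right)} = -3 + \left(-12 + 4\right) = -3 - 8 = -11$)
$O{\left(d \right)} = \frac{-430 + d}{-11 + d}$ ($O{\left(d \right)} = \frac{d - 430}{d - 11} = \frac{-430 + d}{-11 + d}$)
$\frac{1}{O{\left(Z \right)}} = \frac{1}{\frac{1}{-11 + 406} \left(-430 + 406\right)} = \frac{1}{\frac{1}{395} \left(-24\right)} = \frac{1}{- \frac{24}{395}} = - \frac{395}{24}$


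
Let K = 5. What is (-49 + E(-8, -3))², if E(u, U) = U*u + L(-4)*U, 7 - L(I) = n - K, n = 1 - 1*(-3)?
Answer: 2401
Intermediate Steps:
n = 4 (n = 1 + 3 = 4)
L(I) = 8 (L(I) = 7 - (4 - 1*5) = 7 - (4 - 5) = 7 - 1*(-1) = 7 + 1 = 8)
E(u, U) = 8*U + U*u (E(u, U) = U*u + 8*U = 8*U + U*u)
(-49 + E(-8, -3))² = (-49 - 3*(8 - 8))² = (-49 - 3*0)² = (-49 + 0)² = (-49)² = 2401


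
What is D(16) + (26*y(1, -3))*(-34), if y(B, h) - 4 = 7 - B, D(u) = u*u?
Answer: -8584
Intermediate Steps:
D(u) = u²
y(B, h) = 11 - B (y(B, h) = 4 + (7 - B) = 11 - B)
D(16) + (26*y(1, -3))*(-34) = 16² + (26*(11 - 1*1))*(-34) = 256 + (26*(11 - 1))*(-34) = 256 + (26*10)*(-34) = 256 + 260*(-34) = 256 - 8840 = -8584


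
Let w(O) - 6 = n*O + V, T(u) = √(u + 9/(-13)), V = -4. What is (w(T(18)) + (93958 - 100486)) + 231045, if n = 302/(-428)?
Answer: 224519 - 2265*√13/2782 ≈ 2.2452e+5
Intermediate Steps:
n = -151/214 (n = 302*(-1/428) = -151/214 ≈ -0.70561)
T(u) = √(-9/13 + u) (T(u) = √(u + 9*(-1/13)) = √(u - 9/13) = √(-9/13 + u))
w(O) = 2 - 151*O/214 (w(O) = 6 + (-151*O/214 - 4) = 6 + (-4 - 151*O/214) = 2 - 151*O/214)
(w(T(18)) + (93958 - 100486)) + 231045 = ((2 - 151*√(-117 + 169*18)/2782) + (93958 - 100486)) + 231045 = ((2 - 151*√(-117 + 3042)/2782) - 6528) + 231045 = ((2 - 151*√2925/2782) - 6528) + 231045 = ((2 - 151*15*√13/2782) - 6528) + 231045 = ((2 - 2265*√13/2782) - 6528) + 231045 = (-6526 - 2265*√13/2782) + 231045 = 224519 - 2265*√13/2782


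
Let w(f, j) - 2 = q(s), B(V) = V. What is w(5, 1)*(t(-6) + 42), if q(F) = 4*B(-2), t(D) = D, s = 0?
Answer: -216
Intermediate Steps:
q(F) = -8 (q(F) = 4*(-2) = -8)
w(f, j) = -6 (w(f, j) = 2 - 8 = -6)
w(5, 1)*(t(-6) + 42) = -6*(-6 + 42) = -6*36 = -216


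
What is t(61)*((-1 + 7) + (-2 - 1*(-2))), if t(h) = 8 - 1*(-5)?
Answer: 78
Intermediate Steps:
t(h) = 13 (t(h) = 8 + 5 = 13)
t(61)*((-1 + 7) + (-2 - 1*(-2))) = 13*((-1 + 7) + (-2 - 1*(-2))) = 13*(6 + (-2 + 2)) = 13*(6 + 0) = 13*6 = 78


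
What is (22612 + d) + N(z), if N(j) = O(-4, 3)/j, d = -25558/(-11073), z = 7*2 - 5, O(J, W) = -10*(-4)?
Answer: 751372342/33219 ≈ 22619.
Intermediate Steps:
O(J, W) = 40
z = 9 (z = 14 - 5 = 9)
d = 25558/11073 (d = -25558*(-1/11073) = 25558/11073 ≈ 2.3081)
N(j) = 40/j
(22612 + d) + N(z) = (22612 + 25558/11073) + 40/9 = 250408234/11073 + 40*(⅑) = 250408234/11073 + 40/9 = 751372342/33219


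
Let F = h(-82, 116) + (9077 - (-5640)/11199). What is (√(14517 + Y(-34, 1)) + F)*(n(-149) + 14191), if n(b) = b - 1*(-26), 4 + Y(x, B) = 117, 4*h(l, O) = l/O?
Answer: 27648802014623/216514 + 14068*√14630 ≈ 1.2940e+8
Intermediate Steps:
h(l, O) = l/(4*O) (h(l, O) = (l/O)/4 = l/(4*O))
Y(x, B) = 113 (Y(x, B) = -4 + 117 = 113)
n(b) = 26 + b (n(b) = b + 26 = 26 + b)
F = 7861473419/866056 (F = (¼)*(-82)/116 + (9077 - (-5640)/11199) = (¼)*(-82)*(1/116) + (9077 - (-5640)/11199) = -41/232 + (9077 - 1*(-1880/3733)) = -41/232 + (9077 + 1880/3733) = -41/232 + 33886321/3733 = 7861473419/866056 ≈ 9077.3)
(√(14517 + Y(-34, 1)) + F)*(n(-149) + 14191) = (√(14517 + 113) + 7861473419/866056)*((26 - 149) + 14191) = (√14630 + 7861473419/866056)*(-123 + 14191) = (7861473419/866056 + √14630)*14068 = 27648802014623/216514 + 14068*√14630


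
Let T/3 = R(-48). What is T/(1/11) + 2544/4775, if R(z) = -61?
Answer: -9609531/4775 ≈ -2012.5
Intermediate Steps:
T = -183 (T = 3*(-61) = -183)
T/(1/11) + 2544/4775 = -183/(1/11) + 2544/4775 = -183/1/11 + 2544*(1/4775) = -183*11 + 2544/4775 = -2013 + 2544/4775 = -9609531/4775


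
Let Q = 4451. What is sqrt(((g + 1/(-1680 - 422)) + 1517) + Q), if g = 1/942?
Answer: sqrt(1462433420907978)/495021 ≈ 77.253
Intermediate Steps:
g = 1/942 ≈ 0.0010616
sqrt(((g + 1/(-1680 - 422)) + 1517) + Q) = sqrt(((1/942 + 1/(-1680 - 422)) + 1517) + 4451) = sqrt(((1/942 + 1/(-2102)) + 1517) + 4451) = sqrt(((1/942 - 1/2102) + 1517) + 4451) = sqrt((290/495021 + 1517) + 4451) = sqrt(750947147/495021 + 4451) = sqrt(2954285618/495021) = sqrt(1462433420907978)/495021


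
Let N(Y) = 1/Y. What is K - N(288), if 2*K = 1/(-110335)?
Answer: -110479/31776480 ≈ -0.0034768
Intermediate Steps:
K = -1/220670 (K = (1/2)/(-110335) = (1/2)*(-1/110335) = -1/220670 ≈ -4.5317e-6)
K - N(288) = -1/220670 - 1/288 = -110479/31776480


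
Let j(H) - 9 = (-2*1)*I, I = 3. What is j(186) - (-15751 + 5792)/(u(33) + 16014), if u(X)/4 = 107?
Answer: 59285/16442 ≈ 3.6057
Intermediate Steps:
u(X) = 428 (u(X) = 4*107 = 428)
j(H) = 3 (j(H) = 9 - 2*1*3 = 9 - 2*3 = 9 - 6 = 3)
j(186) - (-15751 + 5792)/(u(33) + 16014) = 3 - (-15751 + 5792)/(428 + 16014) = 3 - (-9959)/16442 = 3 - 1*(-9959/16442) = 3 + 9959/16442 = 59285/16442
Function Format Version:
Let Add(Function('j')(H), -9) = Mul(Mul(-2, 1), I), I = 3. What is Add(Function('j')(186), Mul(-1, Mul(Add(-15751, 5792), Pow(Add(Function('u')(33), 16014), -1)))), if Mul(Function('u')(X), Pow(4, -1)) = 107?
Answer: Rational(59285, 16442) ≈ 3.6057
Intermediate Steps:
Function('u')(X) = 428 (Function('u')(X) = Mul(4, 107) = 428)
Function('j')(H) = 3 (Function('j')(H) = Add(9, Mul(Mul(-2, 1), 3)) = Add(9, Mul(-2, 3)) = Add(9, -6) = 3)
Add(Function('j')(186), Mul(-1, Mul(Add(-15751, 5792), Pow(Add(Function('u')(33), 16014), -1)))) = Add(3, Mul(-1, Mul(Add(-15751, 5792), Pow(Add(428, 16014), -1)))) = Add(3, Mul(-1, Mul(-9959, Pow(16442, -1)))) = Add(3, Mul(-1, Mul(-9959, Rational(1, 16442)))) = Add(3, Mul(-1, Rational(-9959, 16442))) = Add(3, Rational(9959, 16442)) = Rational(59285, 16442)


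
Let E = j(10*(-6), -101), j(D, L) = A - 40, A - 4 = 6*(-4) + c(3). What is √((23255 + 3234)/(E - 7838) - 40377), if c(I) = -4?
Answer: I*√280157106754/2634 ≈ 200.95*I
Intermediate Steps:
A = -24 (A = 4 + (6*(-4) - 4) = 4 + (-24 - 4) = 4 - 28 = -24)
j(D, L) = -64 (j(D, L) = -24 - 40 = -64)
E = -64
√((23255 + 3234)/(E - 7838) - 40377) = √((23255 + 3234)/(-64 - 7838) - 40377) = √(26489/(-7902) - 40377) = √(26489*(-1/7902) - 40377) = √(-26489/7902 - 40377) = √(-319085543/7902) = I*√280157106754/2634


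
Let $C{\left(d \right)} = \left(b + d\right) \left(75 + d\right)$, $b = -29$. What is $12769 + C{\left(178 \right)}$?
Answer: $50466$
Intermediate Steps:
$C{\left(d \right)} = \left(-29 + d\right) \left(75 + d\right)$
$12769 + C{\left(178 \right)} = 12769 + \left(-2175 + 178^{2} + 46 \cdot 178\right) = 12769 + \left(-2175 + 31684 + 8188\right) = 12769 + 37697 = 50466$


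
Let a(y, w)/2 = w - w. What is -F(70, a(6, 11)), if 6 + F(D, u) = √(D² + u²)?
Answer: -64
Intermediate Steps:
a(y, w) = 0 (a(y, w) = 2*(w - w) = 2*0 = 0)
F(D, u) = -6 + √(D² + u²)
-F(70, a(6, 11)) = -(-6 + √(70² + 0²)) = -(-6 + √(4900 + 0)) = -(-6 + √4900) = -(-6 + 70) = -1*64 = -64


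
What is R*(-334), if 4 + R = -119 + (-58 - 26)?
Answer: 69138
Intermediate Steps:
R = -207 (R = -4 + (-119 + (-58 - 26)) = -4 + (-119 - 84) = -4 - 203 = -207)
R*(-334) = -207*(-334) = 69138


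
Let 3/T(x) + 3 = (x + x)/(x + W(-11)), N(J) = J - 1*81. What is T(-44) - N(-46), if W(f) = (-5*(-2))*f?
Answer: 2138/17 ≈ 125.76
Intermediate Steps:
N(J) = -81 + J (N(J) = J - 81 = -81 + J)
W(f) = 10*f
T(x) = 3/(-3 + 2*x/(-110 + x)) (T(x) = 3/(-3 + (x + x)/(x + 10*(-11))) = 3/(-3 + (2*x)/(x - 110)) = 3/(-3 + (2*x)/(-110 + x)) = 3/(-3 + 2*x/(-110 + x)))
T(-44) - N(-46) = 3*(110 - 1*(-44))/(-330 - 44) - (-81 - 46) = 3*(110 + 44)/(-374) - 1*(-127) = 3*(-1/374)*154 + 127 = -21/17 + 127 = 2138/17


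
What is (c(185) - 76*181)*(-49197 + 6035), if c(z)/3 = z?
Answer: 569781562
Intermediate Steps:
c(z) = 3*z
(c(185) - 76*181)*(-49197 + 6035) = (3*185 - 76*181)*(-49197 + 6035) = (555 - 13756)*(-43162) = -13201*(-43162) = 569781562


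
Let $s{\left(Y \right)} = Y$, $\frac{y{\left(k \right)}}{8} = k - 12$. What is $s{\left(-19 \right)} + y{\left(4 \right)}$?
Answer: $-83$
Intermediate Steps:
$y{\left(k \right)} = -96 + 8 k$ ($y{\left(k \right)} = 8 \left(k - 12\right) = 8 \left(-12 + k\right) = -96 + 8 k$)
$s{\left(-19 \right)} + y{\left(4 \right)} = -19 + \left(-96 + 8 \cdot 4\right) = -19 + \left(-96 + 32\right) = -19 - 64 = -83$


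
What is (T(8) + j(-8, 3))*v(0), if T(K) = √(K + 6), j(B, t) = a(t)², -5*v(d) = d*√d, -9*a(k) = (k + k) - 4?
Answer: 0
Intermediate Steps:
a(k) = 4/9 - 2*k/9 (a(k) = -((k + k) - 4)/9 = -(2*k - 4)/9 = -(-4 + 2*k)/9 = 4/9 - 2*k/9)
v(d) = -d^(3/2)/5 (v(d) = -d*√d/5 = -d^(3/2)/5)
j(B, t) = (4/9 - 2*t/9)²
T(K) = √(6 + K)
(T(8) + j(-8, 3))*v(0) = (√(6 + 8) + 4*(-2 + 3)²/81)*(-0^(3/2)/5) = (√14 + (4/81)*1²)*(-⅕*0) = (√14 + (4/81)*1)*0 = (√14 + 4/81)*0 = (4/81 + √14)*0 = 0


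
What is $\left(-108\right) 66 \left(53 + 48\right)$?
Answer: $-719928$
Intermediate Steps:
$\left(-108\right) 66 \left(53 + 48\right) = \left(-7128\right) 101 = -719928$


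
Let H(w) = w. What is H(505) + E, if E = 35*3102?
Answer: 109075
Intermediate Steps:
E = 108570
H(505) + E = 505 + 108570 = 109075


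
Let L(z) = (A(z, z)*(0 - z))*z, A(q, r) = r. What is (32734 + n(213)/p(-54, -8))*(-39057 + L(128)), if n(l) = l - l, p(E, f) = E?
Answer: -69926665406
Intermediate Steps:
L(z) = -z³ (L(z) = (z*(0 - z))*z = (z*(-z))*z = (-z²)*z = -z³)
n(l) = 0
(32734 + n(213)/p(-54, -8))*(-39057 + L(128)) = (32734 + 0/(-54))*(-39057 - 1*128³) = (32734 + 0*(-1/54))*(-39057 - 1*2097152) = (32734 + 0)*(-39057 - 2097152) = 32734*(-2136209) = -69926665406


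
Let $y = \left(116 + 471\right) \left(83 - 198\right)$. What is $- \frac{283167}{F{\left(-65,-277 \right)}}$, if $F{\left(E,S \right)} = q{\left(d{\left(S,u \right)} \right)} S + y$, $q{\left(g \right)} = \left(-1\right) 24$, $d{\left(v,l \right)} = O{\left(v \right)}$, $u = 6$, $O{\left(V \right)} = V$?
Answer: $\frac{283167}{60857} \approx 4.653$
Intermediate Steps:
$d{\left(v,l \right)} = v$
$q{\left(g \right)} = -24$
$y = -67505$ ($y = 587 \left(-115\right) = -67505$)
$F{\left(E,S \right)} = -67505 - 24 S$ ($F{\left(E,S \right)} = - 24 S - 67505 = -67505 - 24 S$)
$- \frac{283167}{F{\left(-65,-277 \right)}} = - \frac{283167}{-67505 - -6648} = - \frac{283167}{-67505 + 6648} = - \frac{283167}{-60857} = \left(-283167\right) \left(- \frac{1}{60857}\right) = \frac{283167}{60857}$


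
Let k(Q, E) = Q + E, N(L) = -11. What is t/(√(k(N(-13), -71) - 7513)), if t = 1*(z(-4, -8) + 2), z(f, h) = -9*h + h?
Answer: -66*I*√155/1085 ≈ -0.75732*I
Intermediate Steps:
z(f, h) = -8*h
k(Q, E) = E + Q
t = 66 (t = 1*(-8*(-8) + 2) = 1*(64 + 2) = 1*66 = 66)
t/(√(k(N(-13), -71) - 7513)) = 66/(√((-71 - 11) - 7513)) = 66/(√(-82 - 7513)) = 66/(√(-7595)) = 66/((7*I*√155)) = 66*(-I*√155/1085) = -66*I*√155/1085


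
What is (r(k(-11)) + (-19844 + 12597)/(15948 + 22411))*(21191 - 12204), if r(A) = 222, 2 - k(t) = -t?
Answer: 76465449137/38359 ≈ 1.9934e+6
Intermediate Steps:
k(t) = 2 + t (k(t) = 2 - (-1)*t = 2 + t)
(r(k(-11)) + (-19844 + 12597)/(15948 + 22411))*(21191 - 12204) = (222 + (-19844 + 12597)/(15948 + 22411))*(21191 - 12204) = (222 - 7247/38359)*8987 = (8508451/38359)*8987 = 76465449137/38359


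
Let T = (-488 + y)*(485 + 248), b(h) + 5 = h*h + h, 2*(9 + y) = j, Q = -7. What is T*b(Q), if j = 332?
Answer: -8977051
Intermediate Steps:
y = 157 (y = -9 + (½)*332 = -9 + 166 = 157)
b(h) = -5 + h + h² (b(h) = -5 + (h*h + h) = -5 + (h² + h) = -5 + (h + h²) = -5 + h + h²)
T = -242623 (T = (-488 + 157)*(485 + 248) = -331*733 = -242623)
T*b(Q) = -242623*(-5 - 7 + (-7)²) = -242623*(-5 - 7 + 49) = -242623*37 = -8977051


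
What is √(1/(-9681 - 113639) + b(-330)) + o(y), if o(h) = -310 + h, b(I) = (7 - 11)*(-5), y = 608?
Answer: 298 + √76039081170/61660 ≈ 302.47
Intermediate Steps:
b(I) = 20 (b(I) = -4*(-5) = 20)
√(1/(-9681 - 113639) + b(-330)) + o(y) = √(1/(-9681 - 113639) + 20) + (-310 + 608) = √(1/(-123320) + 20) + 298 = √(-1/123320 + 20) + 298 = √(2466399/123320) + 298 = √76039081170/61660 + 298 = 298 + √76039081170/61660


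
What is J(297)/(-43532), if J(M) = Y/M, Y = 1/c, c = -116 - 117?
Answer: 1/3012457932 ≈ 3.3195e-10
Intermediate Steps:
c = -233
Y = -1/233 (Y = 1/(-233) = -1/233 ≈ -0.0042918)
J(M) = -1/(233*M)
J(297)/(-43532) = -1/233/297/(-43532) = -1/233*1/297*(-1/43532) = -1/69201*(-1/43532) = 1/3012457932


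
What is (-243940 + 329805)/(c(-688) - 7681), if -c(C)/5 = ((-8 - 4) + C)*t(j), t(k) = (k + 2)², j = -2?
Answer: -85865/7681 ≈ -11.179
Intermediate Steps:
t(k) = (2 + k)²
c(C) = 0 (c(C) = -5*((-8 - 4) + C)*(2 - 2)² = -5*(-12 + C)*0² = -5*(-12 + C)*0 = -5*0 = 0)
(-243940 + 329805)/(c(-688) - 7681) = (-243940 + 329805)/(0 - 7681) = 85865/(-7681) = 85865*(-1/7681) = -85865/7681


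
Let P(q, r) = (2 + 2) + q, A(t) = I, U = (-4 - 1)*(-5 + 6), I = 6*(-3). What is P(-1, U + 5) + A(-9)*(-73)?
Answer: 1317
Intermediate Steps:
I = -18
U = -5 (U = -5*1 = -5)
A(t) = -18
P(q, r) = 4 + q
P(-1, U + 5) + A(-9)*(-73) = (4 - 1) - 18*(-73) = 3 + 1314 = 1317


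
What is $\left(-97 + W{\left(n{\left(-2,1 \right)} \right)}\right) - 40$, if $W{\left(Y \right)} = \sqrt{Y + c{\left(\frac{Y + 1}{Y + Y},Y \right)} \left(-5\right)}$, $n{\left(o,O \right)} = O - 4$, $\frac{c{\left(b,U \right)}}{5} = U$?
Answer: $-137 + 6 \sqrt{2} \approx -128.51$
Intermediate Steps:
$c{\left(b,U \right)} = 5 U$
$n{\left(o,O \right)} = -4 + O$
$W{\left(Y \right)} = 2 \sqrt{6} \sqrt{- Y}$ ($W{\left(Y \right)} = \sqrt{Y + 5 Y \left(-5\right)} = \sqrt{Y - 25 Y} = \sqrt{- 24 Y} = 2 \sqrt{6} \sqrt{- Y}$)
$\left(-97 + W{\left(n{\left(-2,1 \right)} \right)}\right) - 40 = \left(-97 + 2 \sqrt{6} \sqrt{- (-4 + 1)}\right) - 40 = \left(-97 + 2 \sqrt{6} \sqrt{\left(-1\right) \left(-3\right)}\right) - 40 = \left(-97 + 2 \sqrt{6} \sqrt{3}\right) - 40 = \left(-97 + 6 \sqrt{2}\right) - 40 = -137 + 6 \sqrt{2}$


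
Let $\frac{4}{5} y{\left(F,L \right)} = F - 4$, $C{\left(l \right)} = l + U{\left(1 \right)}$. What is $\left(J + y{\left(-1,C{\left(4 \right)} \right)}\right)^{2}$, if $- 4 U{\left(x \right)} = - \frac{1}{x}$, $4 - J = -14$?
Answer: $\frac{2209}{16} \approx 138.06$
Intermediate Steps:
$J = 18$ ($J = 4 - -14 = 4 + 14 = 18$)
$U{\left(x \right)} = \frac{1}{4 x}$ ($U{\left(x \right)} = - \frac{\left(-1\right) \frac{1}{x}}{4} = \frac{1}{4 x}$)
$C{\left(l \right)} = \frac{1}{4} + l$ ($C{\left(l \right)} = l + \frac{1}{4 \cdot 1} = l + \frac{1}{4} \cdot 1 = l + \frac{1}{4} = \frac{1}{4} + l$)
$y{\left(F,L \right)} = -5 + \frac{5 F}{4}$ ($y{\left(F,L \right)} = \frac{5 \left(F - 4\right)}{4} = \frac{5 \left(-4 + F\right)}{4} = -5 + \frac{5 F}{4}$)
$\left(J + y{\left(-1,C{\left(4 \right)} \right)}\right)^{2} = \left(18 + \left(-5 + \frac{5}{4} \left(-1\right)\right)\right)^{2} = \left(18 - \frac{25}{4}\right)^{2} = \left(\frac{47}{4}\right)^{2} = \frac{2209}{16}$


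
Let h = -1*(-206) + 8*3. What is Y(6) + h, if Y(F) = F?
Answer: 236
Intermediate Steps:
h = 230 (h = 206 + 24 = 230)
Y(6) + h = 6 + 230 = 236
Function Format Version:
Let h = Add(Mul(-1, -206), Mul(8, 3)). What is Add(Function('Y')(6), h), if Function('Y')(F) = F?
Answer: 236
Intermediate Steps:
h = 230 (h = Add(206, 24) = 230)
Add(Function('Y')(6), h) = Add(6, 230) = 236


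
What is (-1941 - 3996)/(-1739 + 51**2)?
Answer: -5937/862 ≈ -6.8875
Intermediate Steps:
(-1941 - 3996)/(-1739 + 51**2) = -5937/(-1739 + 2601) = -5937/862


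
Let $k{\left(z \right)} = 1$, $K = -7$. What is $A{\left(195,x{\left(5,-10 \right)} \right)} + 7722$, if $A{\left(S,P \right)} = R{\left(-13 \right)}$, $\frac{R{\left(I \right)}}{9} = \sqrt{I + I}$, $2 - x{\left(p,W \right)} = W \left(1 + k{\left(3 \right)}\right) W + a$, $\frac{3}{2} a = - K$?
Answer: $7722 + 9 i \sqrt{26} \approx 7722.0 + 45.891 i$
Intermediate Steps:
$a = \frac{14}{3}$ ($a = \frac{2 \left(\left(-1\right) \left(-7\right)\right)}{3} = \frac{2}{3} \cdot 7 = \frac{14}{3} \approx 4.6667$)
$x{\left(p,W \right)} = - \frac{8}{3} - 2 W^{2}$ ($x{\left(p,W \right)} = 2 - \left(W \left(1 + 1\right) W + \frac{14}{3}\right) = 2 - \left(W 2 W + \frac{14}{3}\right) = 2 - \left(2 W W + \frac{14}{3}\right) = 2 - \left(2 W^{2} + \frac{14}{3}\right) = 2 - \left(\frac{14}{3} + 2 W^{2}\right) = - \frac{8}{3} - 2 W^{2}$)
$R{\left(I \right)} = 9 \sqrt{2} \sqrt{I}$ ($R{\left(I \right)} = 9 \sqrt{I + I} = 9 \sqrt{2 I} = 9 \sqrt{2} \sqrt{I}$)
$A{\left(S,P \right)} = 9 i \sqrt{26}$ ($A{\left(S,P \right)} = 9 \sqrt{2} \sqrt{-13} = 9 \sqrt{2} i \sqrt{13} = 9 i \sqrt{26}$)
$A{\left(195,x{\left(5,-10 \right)} \right)} + 7722 = 9 i \sqrt{26} + 7722 = 7722 + 9 i \sqrt{26}$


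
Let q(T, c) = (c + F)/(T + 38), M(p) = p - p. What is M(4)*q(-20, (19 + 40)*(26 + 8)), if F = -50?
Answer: 0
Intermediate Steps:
M(p) = 0
q(T, c) = (-50 + c)/(38 + T) (q(T, c) = (c - 50)/(T + 38) = (-50 + c)/(38 + T))
M(4)*q(-20, (19 + 40)*(26 + 8)) = 0*((-50 + (19 + 40)*(26 + 8))/(38 - 20)) = 0*((-50 + 59*34)/18) = 0*((-50 + 2006)/18) = 0*((1/18)*1956) = 0*(326/3) = 0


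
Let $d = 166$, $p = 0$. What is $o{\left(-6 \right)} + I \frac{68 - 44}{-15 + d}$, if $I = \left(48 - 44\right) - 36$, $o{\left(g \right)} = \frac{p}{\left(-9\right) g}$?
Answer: $- \frac{768}{151} \approx -5.0861$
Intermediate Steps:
$o{\left(g \right)} = 0$ ($o{\left(g \right)} = \frac{0}{\left(-9\right) g} = 0 \left(- \frac{1}{9 g}\right) = 0$)
$I = -32$ ($I = 4 - 36 = -32$)
$o{\left(-6 \right)} + I \frac{68 - 44}{-15 + d} = 0 - 32 \frac{68 - 44}{-15 + 166} = 0 - 32 \cdot \frac{24}{151} = 0 - 32 \cdot 24 \cdot \frac{1}{151} = 0 - \frac{768}{151} = - \frac{768}{151}$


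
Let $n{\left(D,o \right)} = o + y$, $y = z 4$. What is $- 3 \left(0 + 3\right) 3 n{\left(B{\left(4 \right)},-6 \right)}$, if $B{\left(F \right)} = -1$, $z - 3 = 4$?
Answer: $-594$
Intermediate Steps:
$z = 7$ ($z = 3 + 4 = 7$)
$y = 28$ ($y = 7 \cdot 4 = 28$)
$n{\left(D,o \right)} = 28 + o$ ($n{\left(D,o \right)} = o + 28 = 28 + o$)
$- 3 \left(0 + 3\right) 3 n{\left(B{\left(4 \right)},-6 \right)} = - 3 \left(0 + 3\right) 3 \left(28 - 6\right) = - 3 \cdot 3 \cdot 3 \cdot 22 = \left(-3\right) 9 \cdot 22 = \left(-27\right) 22 = -594$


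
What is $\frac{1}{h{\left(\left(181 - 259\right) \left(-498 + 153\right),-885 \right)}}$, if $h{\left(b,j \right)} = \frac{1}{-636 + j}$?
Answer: $-1521$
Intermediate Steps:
$\frac{1}{h{\left(\left(181 - 259\right) \left(-498 + 153\right),-885 \right)}} = \frac{1}{\frac{1}{-636 - 885}} = \frac{1}{\frac{1}{-1521}} = \frac{1}{- \frac{1}{1521}} = -1521$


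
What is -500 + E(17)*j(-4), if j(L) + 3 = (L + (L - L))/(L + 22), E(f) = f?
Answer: -4993/9 ≈ -554.78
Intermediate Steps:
j(L) = -3 + L/(22 + L) (j(L) = -3 + (L + (L - L))/(L + 22) = -3 + (L + 0)/(22 + L) = -3 + L/(22 + L))
-500 + E(17)*j(-4) = -500 + 17*(2*(-33 - 1*(-4))/(22 - 4)) = -500 + 17*(2*(-33 + 4)/18) = -500 + 17*(2*(1/18)*(-29)) = -500 + 17*(-29/9) = -500 - 493/9 = -4993/9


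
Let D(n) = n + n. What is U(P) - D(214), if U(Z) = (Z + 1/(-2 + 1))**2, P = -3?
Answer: -412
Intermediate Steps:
D(n) = 2*n
U(Z) = (-1 + Z)**2 (U(Z) = (Z + 1/(-1))**2 = (Z - 1)**2 = (-1 + Z)**2)
U(P) - D(214) = (-1 - 3)**2 - 2*214 = (-4)**2 - 1*428 = 16 - 428 = -412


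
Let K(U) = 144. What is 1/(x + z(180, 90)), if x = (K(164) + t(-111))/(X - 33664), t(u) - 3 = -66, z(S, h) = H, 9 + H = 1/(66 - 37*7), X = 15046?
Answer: -1197758/10791239 ≈ -0.11099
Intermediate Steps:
H = -1738/193 (H = -9 + 1/(66 - 37*7) = -9 + 1/(66 - 259) = -9 + 1/(-193) = -9 - 1/193 = -1738/193 ≈ -9.0052)
z(S, h) = -1738/193
t(u) = -63 (t(u) = 3 - 66 = -63)
x = -27/6206 (x = (144 - 63)/(15046 - 33664) = 81/(-18618) = 81*(-1/18618) = -27/6206 ≈ -0.0043506)
1/(x + z(180, 90)) = 1/(-27/6206 - 1738/193) = 1/(-10791239/1197758) = -1197758/10791239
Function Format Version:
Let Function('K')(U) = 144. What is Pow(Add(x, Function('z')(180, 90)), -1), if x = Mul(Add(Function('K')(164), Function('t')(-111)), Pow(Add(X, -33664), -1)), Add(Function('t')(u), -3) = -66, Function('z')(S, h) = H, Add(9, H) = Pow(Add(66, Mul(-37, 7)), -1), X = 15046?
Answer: Rational(-1197758, 10791239) ≈ -0.11099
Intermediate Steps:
H = Rational(-1738, 193) (H = Add(-9, Pow(Add(66, Mul(-37, 7)), -1)) = Add(-9, Pow(Add(66, -259), -1)) = Add(-9, Pow(-193, -1)) = Add(-9, Rational(-1, 193)) = Rational(-1738, 193) ≈ -9.0052)
Function('z')(S, h) = Rational(-1738, 193)
Function('t')(u) = -63 (Function('t')(u) = Add(3, -66) = -63)
x = Rational(-27, 6206) (x = Mul(Add(144, -63), Pow(Add(15046, -33664), -1)) = Mul(81, Pow(-18618, -1)) = Mul(81, Rational(-1, 18618)) = Rational(-27, 6206) ≈ -0.0043506)
Pow(Add(x, Function('z')(180, 90)), -1) = Pow(Add(Rational(-27, 6206), Rational(-1738, 193)), -1) = Pow(Rational(-10791239, 1197758), -1) = Rational(-1197758, 10791239)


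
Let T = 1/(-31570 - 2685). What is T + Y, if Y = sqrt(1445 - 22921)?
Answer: -1/34255 + 2*I*sqrt(5369) ≈ -2.9193e-5 + 146.55*I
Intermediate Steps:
Y = 2*I*sqrt(5369) (Y = sqrt(-21476) = 2*I*sqrt(5369) ≈ 146.55*I)
T = -1/34255 (T = 1/(-34255) = -1/34255 ≈ -2.9193e-5)
T + Y = -1/34255 + 2*I*sqrt(5369)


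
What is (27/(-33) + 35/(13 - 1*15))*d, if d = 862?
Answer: -173693/11 ≈ -15790.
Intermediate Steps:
(27/(-33) + 35/(13 - 1*15))*d = (27/(-33) + 35/(13 - 1*15))*862 = (27*(-1/33) + 35/(13 - 15))*862 = (-9/11 + 35/(-2))*862 = (-9/11 + 35*(-½))*862 = (-9/11 - 35/2)*862 = -403/22*862 = -173693/11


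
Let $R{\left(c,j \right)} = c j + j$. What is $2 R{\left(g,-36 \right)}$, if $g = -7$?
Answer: $432$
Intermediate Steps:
$R{\left(c,j \right)} = j + c j$
$2 R{\left(g,-36 \right)} = 2 \left(- 36 \left(1 - 7\right)\right) = 2 \left(\left(-36\right) \left(-6\right)\right) = 2 \cdot 216 = 432$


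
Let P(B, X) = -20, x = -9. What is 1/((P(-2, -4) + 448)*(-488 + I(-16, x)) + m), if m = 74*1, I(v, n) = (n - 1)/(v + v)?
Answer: -4/834625 ≈ -4.7926e-6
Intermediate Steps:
I(v, n) = (-1 + n)/(2*v) (I(v, n) = (-1 + n)/((2*v)) = (-1 + n)*(1/(2*v)) = (-1 + n)/(2*v))
m = 74
1/((P(-2, -4) + 448)*(-488 + I(-16, x)) + m) = 1/((-20 + 448)*(-488 + (½)*(-1 - 9)/(-16)) + 74) = 1/(428*(-488 + (½)*(-1/16)*(-10)) + 74) = 1/(428*(-488 + 5/16) + 74) = 1/(428*(-7803/16) + 74) = 1/(-834921/4 + 74) = 1/(-834625/4) = -4/834625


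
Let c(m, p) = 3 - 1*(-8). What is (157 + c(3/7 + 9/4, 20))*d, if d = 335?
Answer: 56280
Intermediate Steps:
c(m, p) = 11 (c(m, p) = 3 + 8 = 11)
(157 + c(3/7 + 9/4, 20))*d = (157 + 11)*335 = 168*335 = 56280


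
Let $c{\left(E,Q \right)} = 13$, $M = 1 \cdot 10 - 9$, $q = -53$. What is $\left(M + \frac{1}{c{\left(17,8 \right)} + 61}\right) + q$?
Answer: $- \frac{3847}{74} \approx -51.987$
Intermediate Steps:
$M = 1$ ($M = 10 - 9 = 1$)
$\left(M + \frac{1}{c{\left(17,8 \right)} + 61}\right) + q = \left(1 + \frac{1}{13 + 61}\right) - 53 = \left(1 + \frac{1}{74}\right) - 53 = \frac{75}{74} - 53 = - \frac{3847}{74}$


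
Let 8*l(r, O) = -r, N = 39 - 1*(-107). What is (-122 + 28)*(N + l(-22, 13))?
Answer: -27965/2 ≈ -13983.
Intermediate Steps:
N = 146 (N = 39 + 107 = 146)
l(r, O) = -r/8 (l(r, O) = (-r)/8 = -r/8)
(-122 + 28)*(N + l(-22, 13)) = (-122 + 28)*(146 - 1/8*(-22)) = -94*(146 + 11/4) = -94*595/4 = -27965/2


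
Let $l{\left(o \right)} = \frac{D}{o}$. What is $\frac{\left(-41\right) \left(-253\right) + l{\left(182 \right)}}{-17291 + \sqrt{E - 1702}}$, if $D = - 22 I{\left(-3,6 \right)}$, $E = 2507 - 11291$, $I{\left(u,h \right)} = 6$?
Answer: $- \frac{16320577207}{27208014197} - \frac{943877 i \sqrt{214}}{3886859171} \approx -0.59984 - 0.0035524 i$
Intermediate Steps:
$E = -8784$ ($E = 2507 - 11291 = -8784$)
$D = -132$ ($D = \left(-22\right) 6 = -132$)
$l{\left(o \right)} = - \frac{132}{o}$
$\frac{\left(-41\right) \left(-253\right) + l{\left(182 \right)}}{-17291 + \sqrt{E - 1702}} = \frac{\left(-41\right) \left(-253\right) - \frac{132}{182}}{-17291 + \sqrt{-8784 - 1702}} = \frac{10373 - \frac{66}{91}}{-17291 + \sqrt{-10486}} = \frac{10373 - \frac{66}{91}}{-17291 + 7 i \sqrt{214}} = \frac{943877}{91 \left(-17291 + 7 i \sqrt{214}\right)}$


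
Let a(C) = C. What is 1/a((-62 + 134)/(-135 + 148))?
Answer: 13/72 ≈ 0.18056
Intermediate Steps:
1/a((-62 + 134)/(-135 + 148)) = 1/((-62 + 134)/(-135 + 148)) = 1/(72/13) = 13/72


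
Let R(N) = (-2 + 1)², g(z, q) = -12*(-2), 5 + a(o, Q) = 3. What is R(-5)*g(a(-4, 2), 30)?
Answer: 24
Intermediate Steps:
a(o, Q) = -2 (a(o, Q) = -5 + 3 = -2)
g(z, q) = 24
R(N) = 1 (R(N) = (-1)² = 1)
R(-5)*g(a(-4, 2), 30) = 1*24 = 24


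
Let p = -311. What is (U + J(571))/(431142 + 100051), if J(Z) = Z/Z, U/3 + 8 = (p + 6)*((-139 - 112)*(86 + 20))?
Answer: 24344467/531193 ≈ 45.830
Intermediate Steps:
U = 24344466 (U = -24 + 3*((-311 + 6)*((-139 - 112)*(86 + 20))) = -24 + 3*(-(-76555)*106) = -24 + 3*(-305*(-26606)) = -24 + 3*8114830 = -24 + 24344490 = 24344466)
J(Z) = 1
(U + J(571))/(431142 + 100051) = (24344466 + 1)/(431142 + 100051) = 24344467/531193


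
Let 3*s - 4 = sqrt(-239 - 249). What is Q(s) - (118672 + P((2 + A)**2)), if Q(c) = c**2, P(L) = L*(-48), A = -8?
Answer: -1052968/9 + 16*I*sqrt(122)/9 ≈ -1.17e+5 + 19.636*I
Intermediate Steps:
P(L) = -48*L
s = 4/3 + 2*I*sqrt(122)/3 (s = 4/3 + sqrt(-239 - 249)/3 = 4/3 + sqrt(-488)/3 = 4/3 + (2*I*sqrt(122))/3 = 4/3 + 2*I*sqrt(122)/3 ≈ 1.3333 + 7.3636*I)
Q(s) - (118672 + P((2 + A)**2)) = (4/3 + 2*I*sqrt(122)/3)**2 - (118672 - 48*(2 - 8)**2) = (4/3 + 2*I*sqrt(122)/3)**2 - (118672 - 48*(-6)**2) = (4/3 + 2*I*sqrt(122)/3)**2 - (118672 - 48*36) = (4/3 + 2*I*sqrt(122)/3)**2 - (118672 - 1728) = (4/3 + 2*I*sqrt(122)/3)**2 - 1*116944 = (4/3 + 2*I*sqrt(122)/3)**2 - 116944 = -116944 + (4/3 + 2*I*sqrt(122)/3)**2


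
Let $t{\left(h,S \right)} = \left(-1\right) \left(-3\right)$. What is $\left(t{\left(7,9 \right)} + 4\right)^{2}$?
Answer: $49$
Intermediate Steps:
$t{\left(h,S \right)} = 3$
$\left(t{\left(7,9 \right)} + 4\right)^{2} = \left(3 + 4\right)^{2} = 7^{2} = 49$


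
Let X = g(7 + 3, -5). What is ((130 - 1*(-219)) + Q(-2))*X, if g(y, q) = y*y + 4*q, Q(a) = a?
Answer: 27760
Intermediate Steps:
g(y, q) = y² + 4*q
X = 80 (X = (7 + 3)² + 4*(-5) = 10² - 20 = 100 - 20 = 80)
((130 - 1*(-219)) + Q(-2))*X = ((130 - 1*(-219)) - 2)*80 = ((130 + 219) - 2)*80 = (349 - 2)*80 = 347*80 = 27760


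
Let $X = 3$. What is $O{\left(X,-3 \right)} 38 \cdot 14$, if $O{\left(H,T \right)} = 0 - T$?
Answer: $1596$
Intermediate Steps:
$O{\left(H,T \right)} = - T$
$O{\left(X,-3 \right)} 38 \cdot 14 = \left(-1\right) \left(-3\right) 38 \cdot 14 = 3 \cdot 38 \cdot 14 = 114 \cdot 14 = 1596$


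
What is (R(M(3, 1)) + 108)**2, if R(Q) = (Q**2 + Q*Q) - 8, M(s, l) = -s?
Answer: 13924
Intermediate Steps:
R(Q) = -8 + 2*Q**2 (R(Q) = (Q**2 + Q**2) - 8 = 2*Q**2 - 8 = -8 + 2*Q**2)
(R(M(3, 1)) + 108)**2 = ((-8 + 2*(-1*3)**2) + 108)**2 = ((-8 + 2*(-3)**2) + 108)**2 = ((-8 + 2*9) + 108)**2 = ((-8 + 18) + 108)**2 = (10 + 108)**2 = 118**2 = 13924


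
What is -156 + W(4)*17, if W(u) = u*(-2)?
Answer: -292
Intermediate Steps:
W(u) = -2*u
-156 + W(4)*17 = -156 - 2*4*17 = -156 - 8*17 = -156 - 136 = -292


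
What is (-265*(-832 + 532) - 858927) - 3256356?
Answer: -4035783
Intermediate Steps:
(-265*(-832 + 532) - 858927) - 3256356 = (-265*(-300) - 858927) - 3256356 = (79500 - 858927) - 3256356 = -779427 - 3256356 = -4035783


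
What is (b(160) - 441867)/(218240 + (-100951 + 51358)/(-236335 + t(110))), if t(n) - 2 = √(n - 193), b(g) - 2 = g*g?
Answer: -1691344785521251332495/886741476968441867323 + 6881276715*I*√83/886741476968441867323 ≈ -1.9074 + 7.0699e-11*I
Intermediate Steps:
b(g) = 2 + g² (b(g) = 2 + g*g = 2 + g²)
t(n) = 2 + √(-193 + n) (t(n) = 2 + √(n - 193) = 2 + √(-193 + n))
(b(160) - 441867)/(218240 + (-100951 + 51358)/(-236335 + t(110))) = ((2 + 160²) - 441867)/(218240 + (-100951 + 51358)/(-236335 + (2 + √(-193 + 110)))) = ((2 + 25600) - 441867)/(218240 - 49593/(-236335 + (2 + √(-83)))) = (25602 - 441867)/(218240 - 49593/(-236335 + (2 + I*√83))) = -416265/(218240 - 49593/(-236333 + I*√83))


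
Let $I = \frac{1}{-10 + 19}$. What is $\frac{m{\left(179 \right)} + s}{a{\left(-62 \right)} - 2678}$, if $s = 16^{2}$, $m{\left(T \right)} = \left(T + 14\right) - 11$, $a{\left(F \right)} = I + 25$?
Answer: $- \frac{1971}{11938} \approx -0.1651$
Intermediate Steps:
$I = \frac{1}{9} \approx 0.11111$
$a{\left(F \right)} = \frac{226}{9}$ ($a{\left(F \right)} = \frac{1}{9} + 25 = \frac{226}{9}$)
$m{\left(T \right)} = 3 + T$ ($m{\left(T \right)} = \left(14 + T\right) - 11 = 3 + T$)
$s = 256$
$\frac{m{\left(179 \right)} + s}{a{\left(-62 \right)} - 2678} = \frac{\left(3 + 179\right) + 256}{\frac{226}{9} - 2678} = \frac{182 + 256}{- \frac{23876}{9}} = 438 \left(- \frac{9}{23876}\right) = - \frac{1971}{11938}$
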